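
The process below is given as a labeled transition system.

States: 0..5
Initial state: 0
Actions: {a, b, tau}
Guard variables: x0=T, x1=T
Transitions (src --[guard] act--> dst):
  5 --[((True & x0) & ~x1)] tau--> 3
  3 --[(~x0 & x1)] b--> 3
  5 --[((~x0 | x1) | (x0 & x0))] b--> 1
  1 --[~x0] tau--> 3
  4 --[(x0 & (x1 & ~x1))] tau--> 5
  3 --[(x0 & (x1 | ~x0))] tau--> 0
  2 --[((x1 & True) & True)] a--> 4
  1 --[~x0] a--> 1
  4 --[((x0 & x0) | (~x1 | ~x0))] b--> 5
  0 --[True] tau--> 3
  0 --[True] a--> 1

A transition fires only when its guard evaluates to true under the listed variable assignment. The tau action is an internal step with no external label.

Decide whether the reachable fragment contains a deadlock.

Answer: DEADLOCK at state 1

Trace:
Reachable = {0,1,3}
  0: a→1  tau→3  [deg 2]
  1: ∅  [STUCK]
  3: tau→0  [deg 1]
witness 1: a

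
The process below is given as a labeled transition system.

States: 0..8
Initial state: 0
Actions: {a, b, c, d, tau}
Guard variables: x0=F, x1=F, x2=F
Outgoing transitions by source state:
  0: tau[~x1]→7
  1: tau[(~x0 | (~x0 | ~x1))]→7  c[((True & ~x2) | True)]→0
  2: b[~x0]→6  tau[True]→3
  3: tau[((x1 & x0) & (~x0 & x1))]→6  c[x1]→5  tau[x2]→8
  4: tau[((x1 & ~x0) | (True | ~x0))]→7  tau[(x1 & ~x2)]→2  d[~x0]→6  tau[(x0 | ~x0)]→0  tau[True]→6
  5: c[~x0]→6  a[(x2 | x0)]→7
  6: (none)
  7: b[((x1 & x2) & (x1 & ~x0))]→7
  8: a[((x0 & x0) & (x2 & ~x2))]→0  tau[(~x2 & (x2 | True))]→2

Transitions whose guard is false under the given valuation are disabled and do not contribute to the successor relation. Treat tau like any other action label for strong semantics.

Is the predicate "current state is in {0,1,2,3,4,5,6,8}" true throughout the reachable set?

Safe = {0,1,2,3,4,5,6,8}
Reachable = {0,7}
  0: ok
  7: VIOLATES
counterexample path to 7: tau

Answer: INVARIANT VIOLATED at state 7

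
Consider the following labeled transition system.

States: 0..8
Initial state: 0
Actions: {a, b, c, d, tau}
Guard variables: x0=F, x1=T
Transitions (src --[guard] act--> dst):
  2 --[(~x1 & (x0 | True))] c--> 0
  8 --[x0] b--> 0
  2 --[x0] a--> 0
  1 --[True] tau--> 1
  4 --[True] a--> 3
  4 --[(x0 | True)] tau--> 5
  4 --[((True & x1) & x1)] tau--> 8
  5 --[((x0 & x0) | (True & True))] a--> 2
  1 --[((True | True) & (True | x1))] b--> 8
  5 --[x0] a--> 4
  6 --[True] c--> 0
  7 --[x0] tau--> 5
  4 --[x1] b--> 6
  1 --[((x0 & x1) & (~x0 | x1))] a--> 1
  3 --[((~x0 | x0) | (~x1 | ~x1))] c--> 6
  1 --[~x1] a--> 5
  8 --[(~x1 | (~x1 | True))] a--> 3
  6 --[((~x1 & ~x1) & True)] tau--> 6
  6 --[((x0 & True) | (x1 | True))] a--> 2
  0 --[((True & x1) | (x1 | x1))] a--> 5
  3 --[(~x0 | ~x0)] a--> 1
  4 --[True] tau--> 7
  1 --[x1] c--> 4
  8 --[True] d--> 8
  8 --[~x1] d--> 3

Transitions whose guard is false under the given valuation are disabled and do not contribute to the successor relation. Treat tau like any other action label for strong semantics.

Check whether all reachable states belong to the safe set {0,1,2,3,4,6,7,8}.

Answer: INVARIANT VIOLATED at state 5

Analysis:
Allowed set {0,1,2,3,4,6,7,8}
Reach set: {0,2,5}
  0: ✓
  2: ✓
  5: ✗ unsafe
witness against invariant: a → 5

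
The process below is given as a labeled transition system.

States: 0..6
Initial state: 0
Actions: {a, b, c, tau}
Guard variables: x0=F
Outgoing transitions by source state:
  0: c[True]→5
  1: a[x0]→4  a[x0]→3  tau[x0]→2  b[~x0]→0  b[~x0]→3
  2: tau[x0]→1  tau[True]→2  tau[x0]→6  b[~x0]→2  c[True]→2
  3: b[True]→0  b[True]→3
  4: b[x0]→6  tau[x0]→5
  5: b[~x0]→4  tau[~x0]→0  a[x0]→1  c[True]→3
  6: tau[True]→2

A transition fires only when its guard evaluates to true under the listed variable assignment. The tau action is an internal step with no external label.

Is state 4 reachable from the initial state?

Answer: REACHABLE

Working:
Guard filter leaves 12 enabled edge(s).
Layer 0: {0}
Layer 1: {5}  total {0,5}
Layer 2: {3,4}  total {0,3,4,5}
Reach set: {0,3,4,5}
Path to 4: c·b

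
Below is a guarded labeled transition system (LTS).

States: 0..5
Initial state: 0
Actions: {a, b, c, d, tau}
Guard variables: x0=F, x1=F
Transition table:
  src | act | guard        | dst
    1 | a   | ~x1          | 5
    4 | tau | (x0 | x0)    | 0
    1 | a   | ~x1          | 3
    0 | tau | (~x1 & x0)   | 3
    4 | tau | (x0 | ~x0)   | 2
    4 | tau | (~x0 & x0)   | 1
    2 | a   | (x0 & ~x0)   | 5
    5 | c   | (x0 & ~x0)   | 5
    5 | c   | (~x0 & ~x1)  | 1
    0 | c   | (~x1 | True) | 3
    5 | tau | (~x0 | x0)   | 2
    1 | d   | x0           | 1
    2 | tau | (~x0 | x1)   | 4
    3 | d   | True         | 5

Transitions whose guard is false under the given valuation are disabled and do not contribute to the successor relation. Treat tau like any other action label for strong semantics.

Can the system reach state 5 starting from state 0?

Answer: REACHABLE

Trace:
8 transition(s) survive guard evaluation.
depth 0: {0}
depth 1: {3}  now seen {0,3}
depth 2: {5}  now seen {0,3,5}
depth 3: {1,2}  now seen {0,1,2,3,5}
depth 4: {4}  now seen {0,1,2,3,4,5}
R = {0,1,2,3,4,5}
Path to 5: c·d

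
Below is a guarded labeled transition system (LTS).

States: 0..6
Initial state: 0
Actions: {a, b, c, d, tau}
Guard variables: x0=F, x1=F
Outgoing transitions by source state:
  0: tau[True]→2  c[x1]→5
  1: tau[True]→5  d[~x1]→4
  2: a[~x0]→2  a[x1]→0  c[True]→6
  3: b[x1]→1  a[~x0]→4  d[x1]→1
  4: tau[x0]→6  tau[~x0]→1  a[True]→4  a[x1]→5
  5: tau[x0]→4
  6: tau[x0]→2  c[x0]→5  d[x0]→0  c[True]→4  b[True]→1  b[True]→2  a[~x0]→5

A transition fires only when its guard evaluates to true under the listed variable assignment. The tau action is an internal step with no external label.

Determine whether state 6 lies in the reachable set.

Answer: REACHABLE

Analysis:
After dropping false guards: 12 live edges.
L0 = {0}
L1 = {2}  total {0,2}
L2 = {6}  total {0,2,6}
L3 = {1,4,5}  total {0,1,2,4,5,6}
Reach set: {0,1,2,4,5,6}
Path to 6: tau·c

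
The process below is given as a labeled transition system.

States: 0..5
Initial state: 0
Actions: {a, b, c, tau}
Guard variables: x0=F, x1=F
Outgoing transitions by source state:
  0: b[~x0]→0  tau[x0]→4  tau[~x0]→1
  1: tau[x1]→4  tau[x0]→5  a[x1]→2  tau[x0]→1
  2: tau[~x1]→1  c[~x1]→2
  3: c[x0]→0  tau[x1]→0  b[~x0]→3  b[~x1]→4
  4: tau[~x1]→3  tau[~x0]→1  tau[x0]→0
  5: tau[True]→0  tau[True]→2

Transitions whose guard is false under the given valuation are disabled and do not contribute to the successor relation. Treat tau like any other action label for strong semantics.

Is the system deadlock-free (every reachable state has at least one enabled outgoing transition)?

Reachable = {0,1}
  0: b→0  tau→1  [2 out]
  1: ∅  [deadlock]
witness 1: tau

Answer: DEADLOCK at state 1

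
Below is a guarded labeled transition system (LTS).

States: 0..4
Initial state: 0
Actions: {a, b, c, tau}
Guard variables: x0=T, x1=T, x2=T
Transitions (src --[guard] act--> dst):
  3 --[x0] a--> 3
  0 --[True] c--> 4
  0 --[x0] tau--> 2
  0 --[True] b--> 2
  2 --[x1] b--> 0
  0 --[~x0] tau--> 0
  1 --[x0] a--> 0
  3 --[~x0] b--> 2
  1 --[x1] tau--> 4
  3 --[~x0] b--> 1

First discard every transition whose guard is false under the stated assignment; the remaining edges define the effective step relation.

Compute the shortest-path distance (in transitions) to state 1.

Answer: UNREACHABLE

Working:
Breadth-first toward 1:
  depth 0: {0}
  depth 1: {2,4}
1 never appears.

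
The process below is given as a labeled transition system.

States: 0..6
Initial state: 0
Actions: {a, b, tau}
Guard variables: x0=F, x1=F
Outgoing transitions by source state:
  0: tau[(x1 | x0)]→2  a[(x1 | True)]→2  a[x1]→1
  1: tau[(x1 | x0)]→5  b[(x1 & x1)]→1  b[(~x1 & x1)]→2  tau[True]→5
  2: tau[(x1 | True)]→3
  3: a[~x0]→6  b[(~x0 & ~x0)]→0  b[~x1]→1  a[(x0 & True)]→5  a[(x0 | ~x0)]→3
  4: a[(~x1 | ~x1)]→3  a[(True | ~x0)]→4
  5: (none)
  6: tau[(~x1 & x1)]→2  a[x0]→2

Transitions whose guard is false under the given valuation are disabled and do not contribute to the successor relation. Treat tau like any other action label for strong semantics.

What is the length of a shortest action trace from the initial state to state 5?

Layered search for 5:
  Layer 0: {0}
  Layer 1: {2}
  Layer 2: {3}
  Layer 3: {1,6}
  Layer 4: {5}
depth(5)=4, e.g. a·tau·b·tau

Answer: 4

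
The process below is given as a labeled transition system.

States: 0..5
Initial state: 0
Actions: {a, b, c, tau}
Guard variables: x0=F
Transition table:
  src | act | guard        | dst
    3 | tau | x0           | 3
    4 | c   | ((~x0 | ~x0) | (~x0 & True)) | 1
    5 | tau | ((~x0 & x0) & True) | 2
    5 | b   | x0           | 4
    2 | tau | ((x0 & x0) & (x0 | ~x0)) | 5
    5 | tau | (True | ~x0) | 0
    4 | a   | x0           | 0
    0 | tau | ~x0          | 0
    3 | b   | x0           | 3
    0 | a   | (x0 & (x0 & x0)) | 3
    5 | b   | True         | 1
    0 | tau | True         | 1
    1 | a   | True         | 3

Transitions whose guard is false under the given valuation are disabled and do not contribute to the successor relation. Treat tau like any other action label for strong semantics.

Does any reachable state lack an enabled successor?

R = {0,1,3}
  0: tau→0  tau→1  [deg 2]
  1: a→3  [deg 1]
  3: ∅  [STUCK]
witness 3: tau·a

Answer: DEADLOCK at state 3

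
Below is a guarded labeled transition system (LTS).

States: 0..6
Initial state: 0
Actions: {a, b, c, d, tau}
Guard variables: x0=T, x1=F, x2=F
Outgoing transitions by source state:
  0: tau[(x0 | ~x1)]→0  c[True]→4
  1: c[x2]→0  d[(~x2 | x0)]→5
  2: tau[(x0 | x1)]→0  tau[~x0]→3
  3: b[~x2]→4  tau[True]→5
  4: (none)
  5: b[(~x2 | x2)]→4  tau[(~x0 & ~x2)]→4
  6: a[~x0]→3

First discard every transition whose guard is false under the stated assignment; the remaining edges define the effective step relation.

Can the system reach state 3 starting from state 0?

Guard filter leaves 7 enabled edge(s).
L0 = {0}
L1 = {4}  total {0,4}
Reachable = {0,4}

Answer: UNREACHABLE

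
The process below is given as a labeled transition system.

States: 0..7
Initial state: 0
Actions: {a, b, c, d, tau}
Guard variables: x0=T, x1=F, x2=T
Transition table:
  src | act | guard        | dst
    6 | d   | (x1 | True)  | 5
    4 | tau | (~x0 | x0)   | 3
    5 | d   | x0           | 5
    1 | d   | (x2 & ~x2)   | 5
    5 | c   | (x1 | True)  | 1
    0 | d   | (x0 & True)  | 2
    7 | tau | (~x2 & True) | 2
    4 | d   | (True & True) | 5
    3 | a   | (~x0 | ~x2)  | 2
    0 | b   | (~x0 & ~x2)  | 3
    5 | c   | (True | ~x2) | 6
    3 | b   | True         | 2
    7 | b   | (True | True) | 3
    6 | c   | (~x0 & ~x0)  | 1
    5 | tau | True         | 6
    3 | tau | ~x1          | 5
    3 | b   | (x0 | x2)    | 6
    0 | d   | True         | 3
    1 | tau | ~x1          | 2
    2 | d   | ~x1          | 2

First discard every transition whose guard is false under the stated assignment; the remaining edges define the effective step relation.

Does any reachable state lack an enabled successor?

Reach set: {0,1,2,3,5,6}
  0: d→2  d→3  [2 exit(s)]
  1: tau→2  [1 exit(s)]
  2: d→2  [1 exit(s)]
  3: b→2  b→6  tau→5  [3 exit(s)]
  5: c→1  c→6  d→5  tau→6  [4 exit(s)]
  6: d→5  [1 exit(s)]

Answer: DEADLOCK-FREE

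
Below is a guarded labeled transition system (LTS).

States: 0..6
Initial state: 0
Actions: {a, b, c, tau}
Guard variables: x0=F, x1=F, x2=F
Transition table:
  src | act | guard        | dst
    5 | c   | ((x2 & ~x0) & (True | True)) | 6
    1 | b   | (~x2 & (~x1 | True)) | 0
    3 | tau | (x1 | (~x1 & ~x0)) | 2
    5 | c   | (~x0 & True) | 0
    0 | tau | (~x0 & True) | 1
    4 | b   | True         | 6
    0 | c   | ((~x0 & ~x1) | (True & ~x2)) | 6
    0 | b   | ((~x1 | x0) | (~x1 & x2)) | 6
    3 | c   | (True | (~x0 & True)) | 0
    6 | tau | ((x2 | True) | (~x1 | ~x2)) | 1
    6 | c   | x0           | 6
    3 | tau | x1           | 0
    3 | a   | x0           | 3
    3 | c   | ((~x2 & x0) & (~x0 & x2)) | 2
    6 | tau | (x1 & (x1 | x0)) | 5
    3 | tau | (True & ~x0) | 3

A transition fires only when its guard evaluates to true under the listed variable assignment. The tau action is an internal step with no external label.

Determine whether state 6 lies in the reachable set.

Guard filter leaves 10 enabled edge(s).
Layer 0: {0}
Layer 1: {1,6}  total {0,1,6}
R = {0,1,6}
Path to 6: c

Answer: REACHABLE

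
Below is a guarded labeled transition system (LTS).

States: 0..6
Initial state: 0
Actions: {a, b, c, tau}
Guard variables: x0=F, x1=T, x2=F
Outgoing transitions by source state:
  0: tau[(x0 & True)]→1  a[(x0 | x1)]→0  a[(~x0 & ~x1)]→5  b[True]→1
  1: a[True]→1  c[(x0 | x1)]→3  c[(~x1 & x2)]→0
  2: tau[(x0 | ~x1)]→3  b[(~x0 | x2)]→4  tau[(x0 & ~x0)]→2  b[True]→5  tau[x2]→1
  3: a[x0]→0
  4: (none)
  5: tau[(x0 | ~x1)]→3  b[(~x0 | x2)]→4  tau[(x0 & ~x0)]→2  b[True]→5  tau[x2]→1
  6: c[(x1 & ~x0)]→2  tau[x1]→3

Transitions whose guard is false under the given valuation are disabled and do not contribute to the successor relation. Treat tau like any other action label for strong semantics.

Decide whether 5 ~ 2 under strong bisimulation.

Compute ~ classes (split until stable):
  P[0] = {{0,1,2,3,4,5,6}}
  P[1] = {{0},{1},{2,5},{3,4},{6}}
5 equivalence class(es) (converged in 2)
class of 5: {2,5}; class of 2: {2,5}

Answer: BISIMILAR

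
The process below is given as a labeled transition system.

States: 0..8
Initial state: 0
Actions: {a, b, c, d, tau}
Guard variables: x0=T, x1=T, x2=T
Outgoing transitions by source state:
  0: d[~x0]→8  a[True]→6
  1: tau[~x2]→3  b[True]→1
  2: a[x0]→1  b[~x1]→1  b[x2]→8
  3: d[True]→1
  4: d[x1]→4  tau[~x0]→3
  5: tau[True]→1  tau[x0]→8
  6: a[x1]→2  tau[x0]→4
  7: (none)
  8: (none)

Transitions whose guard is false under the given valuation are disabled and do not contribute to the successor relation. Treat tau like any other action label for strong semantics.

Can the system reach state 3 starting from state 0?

Answer: UNREACHABLE

Working:
Guard filter leaves 10 enabled edge(s).
Layer 0: {0}
Layer 1: {6}  now seen {0,6}
Layer 2: {2,4}  now seen {0,2,4,6}
Layer 3: {1,8}  now seen {0,1,2,4,6,8}
R = {0,1,2,4,6,8}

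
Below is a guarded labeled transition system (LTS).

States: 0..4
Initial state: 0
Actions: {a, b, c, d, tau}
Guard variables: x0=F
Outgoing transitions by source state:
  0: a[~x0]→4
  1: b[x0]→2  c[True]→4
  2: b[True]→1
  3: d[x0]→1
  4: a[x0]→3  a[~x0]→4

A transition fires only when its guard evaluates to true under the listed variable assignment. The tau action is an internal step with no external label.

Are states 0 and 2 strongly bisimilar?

Compute ~ classes (split until stable):
  round 0: {{0,1,2,3,4}}
  round 1: {{0,4},{1},{2},{3}}
Fixed point at round 2; 4 class(es).
0∈{0,4}, 2∈{2}

Answer: NOT BISIMILAR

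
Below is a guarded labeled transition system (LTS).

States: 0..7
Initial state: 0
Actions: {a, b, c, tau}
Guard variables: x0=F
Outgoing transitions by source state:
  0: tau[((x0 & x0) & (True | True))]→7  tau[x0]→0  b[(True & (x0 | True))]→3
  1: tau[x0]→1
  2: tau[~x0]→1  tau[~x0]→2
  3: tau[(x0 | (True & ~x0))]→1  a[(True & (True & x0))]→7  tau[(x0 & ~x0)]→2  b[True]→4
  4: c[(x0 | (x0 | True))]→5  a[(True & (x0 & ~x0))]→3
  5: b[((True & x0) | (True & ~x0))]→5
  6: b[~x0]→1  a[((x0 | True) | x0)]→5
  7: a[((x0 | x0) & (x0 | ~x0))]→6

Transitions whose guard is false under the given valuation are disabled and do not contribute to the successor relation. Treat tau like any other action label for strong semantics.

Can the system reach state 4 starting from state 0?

Answer: REACHABLE

Analysis:
After dropping false guards: 9 live edges.
Layer 0: {0}
Layer 1: {3}  now seen {0,3}
Layer 2: {1,4}  now seen {0,1,3,4}
Layer 3: {5}  now seen {0,1,3,4,5}
Reach set: {0,1,3,4,5}
witness 4: b·b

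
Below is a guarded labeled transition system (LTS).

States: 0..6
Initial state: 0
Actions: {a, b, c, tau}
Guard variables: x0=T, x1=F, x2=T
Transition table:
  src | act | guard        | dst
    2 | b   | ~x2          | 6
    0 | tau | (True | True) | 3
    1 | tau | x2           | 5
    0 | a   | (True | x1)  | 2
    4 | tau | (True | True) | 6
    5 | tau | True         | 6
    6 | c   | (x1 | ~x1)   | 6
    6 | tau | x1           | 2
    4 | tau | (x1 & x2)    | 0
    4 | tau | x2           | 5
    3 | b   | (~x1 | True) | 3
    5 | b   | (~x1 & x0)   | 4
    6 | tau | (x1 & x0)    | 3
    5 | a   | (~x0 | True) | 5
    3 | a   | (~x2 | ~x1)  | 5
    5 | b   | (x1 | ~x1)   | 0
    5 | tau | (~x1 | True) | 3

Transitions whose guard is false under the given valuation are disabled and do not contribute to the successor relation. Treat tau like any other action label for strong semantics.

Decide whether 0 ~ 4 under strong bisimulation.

Answer: NOT BISIMILAR

Trace:
Compute ~ classes (split until stable):
  π0 = {{0,1,2,3,4,5,6}}
  π1 = {{0},{1,4},{2},{3},{5},{6}}
  π2 = {{0},{1},{2},{3},{4},{5},{6}}
7 equivalence class(es) (converged in 3)
0∈{0}, 4∈{4}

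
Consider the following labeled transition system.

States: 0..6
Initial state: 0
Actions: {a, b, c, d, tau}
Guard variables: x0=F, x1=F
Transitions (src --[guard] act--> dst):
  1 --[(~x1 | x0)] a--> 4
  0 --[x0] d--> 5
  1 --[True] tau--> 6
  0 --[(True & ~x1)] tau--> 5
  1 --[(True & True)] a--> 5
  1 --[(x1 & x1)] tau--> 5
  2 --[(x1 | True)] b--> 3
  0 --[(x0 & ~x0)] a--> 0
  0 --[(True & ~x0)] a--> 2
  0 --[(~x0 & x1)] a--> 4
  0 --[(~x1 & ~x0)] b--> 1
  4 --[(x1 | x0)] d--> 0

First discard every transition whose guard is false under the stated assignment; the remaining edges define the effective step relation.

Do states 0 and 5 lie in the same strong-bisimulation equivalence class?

Refine partition for ~:
  π0 = {{0,1,2,3,4,5,6}}
  π1 = {{0},{1},{2},{3,4,5,6}}
stable after 2 split(s): 4 block(s)
0∈{0}, 5∈{3,4,5,6}

Answer: NOT BISIMILAR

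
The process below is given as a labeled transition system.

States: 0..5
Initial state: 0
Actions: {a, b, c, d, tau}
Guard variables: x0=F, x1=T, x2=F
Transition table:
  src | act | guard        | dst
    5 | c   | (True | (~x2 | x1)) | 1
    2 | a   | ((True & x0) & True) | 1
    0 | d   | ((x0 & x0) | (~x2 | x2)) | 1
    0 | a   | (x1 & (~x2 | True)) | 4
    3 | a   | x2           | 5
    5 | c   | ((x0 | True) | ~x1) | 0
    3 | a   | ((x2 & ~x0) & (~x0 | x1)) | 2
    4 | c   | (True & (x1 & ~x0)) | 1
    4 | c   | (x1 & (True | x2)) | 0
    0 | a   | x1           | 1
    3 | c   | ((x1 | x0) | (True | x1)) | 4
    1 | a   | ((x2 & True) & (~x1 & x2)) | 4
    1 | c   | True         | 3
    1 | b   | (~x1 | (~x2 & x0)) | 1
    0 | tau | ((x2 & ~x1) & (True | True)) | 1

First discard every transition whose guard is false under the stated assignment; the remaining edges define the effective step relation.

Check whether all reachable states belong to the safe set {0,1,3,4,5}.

Answer: INVARIANT HOLDS

Trace:
Inv-set: {0,1,3,4,5}
R = {0,1,3,4}
  0: safe
  1: safe
  3: safe
  4: safe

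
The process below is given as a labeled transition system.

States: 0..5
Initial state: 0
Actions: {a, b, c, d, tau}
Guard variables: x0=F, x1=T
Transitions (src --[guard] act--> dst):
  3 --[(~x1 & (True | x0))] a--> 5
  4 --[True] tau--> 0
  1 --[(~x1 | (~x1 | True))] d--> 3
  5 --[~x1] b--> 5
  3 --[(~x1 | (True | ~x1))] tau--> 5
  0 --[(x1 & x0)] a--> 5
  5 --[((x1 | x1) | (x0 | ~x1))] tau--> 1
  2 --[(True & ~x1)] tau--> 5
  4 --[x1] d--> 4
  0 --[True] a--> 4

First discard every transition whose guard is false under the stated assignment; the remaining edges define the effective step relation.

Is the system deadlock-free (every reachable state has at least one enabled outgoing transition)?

Answer: DEADLOCK-FREE

Working:
Reach set: {0,4}
  0: a→4  [deg 1]
  4: d→4  tau→0  [deg 2]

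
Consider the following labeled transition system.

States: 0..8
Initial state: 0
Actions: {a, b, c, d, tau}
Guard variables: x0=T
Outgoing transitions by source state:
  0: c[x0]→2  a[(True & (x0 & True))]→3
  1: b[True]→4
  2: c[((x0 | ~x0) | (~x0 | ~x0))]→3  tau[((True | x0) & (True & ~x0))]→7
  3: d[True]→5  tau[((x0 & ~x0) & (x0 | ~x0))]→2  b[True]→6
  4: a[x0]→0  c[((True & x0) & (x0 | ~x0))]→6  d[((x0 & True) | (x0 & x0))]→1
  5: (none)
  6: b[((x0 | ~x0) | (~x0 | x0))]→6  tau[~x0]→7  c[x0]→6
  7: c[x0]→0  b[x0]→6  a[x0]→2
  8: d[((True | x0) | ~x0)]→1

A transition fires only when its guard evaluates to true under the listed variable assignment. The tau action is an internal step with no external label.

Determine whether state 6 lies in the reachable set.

Answer: REACHABLE

Trace:
Guard filter leaves 15 enabled edge(s).
L0 = {0}
L1 = {2,3}  cumulative {0,2,3}
L2 = {5,6}  cumulative {0,2,3,5,6}
R = {0,2,3,5,6}
Path to 6: a·b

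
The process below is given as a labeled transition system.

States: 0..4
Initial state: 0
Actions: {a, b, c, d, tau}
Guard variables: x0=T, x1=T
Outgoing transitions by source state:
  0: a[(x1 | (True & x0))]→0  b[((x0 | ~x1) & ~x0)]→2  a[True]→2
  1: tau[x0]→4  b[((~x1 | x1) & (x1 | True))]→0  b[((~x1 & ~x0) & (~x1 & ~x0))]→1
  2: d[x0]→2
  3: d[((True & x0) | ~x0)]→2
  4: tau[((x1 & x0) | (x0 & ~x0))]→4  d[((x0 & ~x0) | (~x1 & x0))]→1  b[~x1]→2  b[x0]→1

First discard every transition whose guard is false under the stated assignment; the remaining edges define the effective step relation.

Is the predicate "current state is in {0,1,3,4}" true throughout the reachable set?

Answer: INVARIANT VIOLATED at state 2

Trace:
Allowed set {0,1,3,4}
Reach set: {0,2}
  0: ok
  2: outside
reach 2 via a — violates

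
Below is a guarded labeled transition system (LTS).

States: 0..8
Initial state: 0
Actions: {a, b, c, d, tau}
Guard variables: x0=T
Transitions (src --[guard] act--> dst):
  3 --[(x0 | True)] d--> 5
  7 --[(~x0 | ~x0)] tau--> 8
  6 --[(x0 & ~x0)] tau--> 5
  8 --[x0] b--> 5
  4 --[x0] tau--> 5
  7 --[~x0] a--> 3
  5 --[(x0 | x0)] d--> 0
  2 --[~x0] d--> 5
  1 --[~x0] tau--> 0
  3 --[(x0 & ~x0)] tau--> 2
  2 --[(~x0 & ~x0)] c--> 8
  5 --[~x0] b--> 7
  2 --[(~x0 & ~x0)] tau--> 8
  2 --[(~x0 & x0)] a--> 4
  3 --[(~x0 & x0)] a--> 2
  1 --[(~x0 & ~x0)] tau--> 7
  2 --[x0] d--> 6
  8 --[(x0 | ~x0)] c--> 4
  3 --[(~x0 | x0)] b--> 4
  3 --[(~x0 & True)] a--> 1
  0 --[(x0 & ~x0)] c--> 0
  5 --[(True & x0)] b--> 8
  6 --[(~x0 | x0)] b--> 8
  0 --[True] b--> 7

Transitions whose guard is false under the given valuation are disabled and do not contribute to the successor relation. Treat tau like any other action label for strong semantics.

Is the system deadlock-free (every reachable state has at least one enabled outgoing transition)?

Answer: DEADLOCK at state 7

Analysis:
R = {0,7}
  0: b→7  [1 exit(s)]
  7: ∅  [no exit]
witness 7: b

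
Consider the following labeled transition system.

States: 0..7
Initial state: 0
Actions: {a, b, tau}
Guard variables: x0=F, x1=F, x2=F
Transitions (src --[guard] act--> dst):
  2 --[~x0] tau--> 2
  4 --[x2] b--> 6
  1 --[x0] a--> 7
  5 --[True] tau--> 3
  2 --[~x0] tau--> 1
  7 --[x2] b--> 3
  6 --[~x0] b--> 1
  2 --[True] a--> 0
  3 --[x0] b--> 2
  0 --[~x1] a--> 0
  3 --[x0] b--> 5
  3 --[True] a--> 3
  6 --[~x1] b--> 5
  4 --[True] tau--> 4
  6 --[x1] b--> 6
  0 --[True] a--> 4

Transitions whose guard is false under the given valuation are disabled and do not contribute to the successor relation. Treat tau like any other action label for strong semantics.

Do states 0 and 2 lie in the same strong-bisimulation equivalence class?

Answer: NOT BISIMILAR

Analysis:
Refine partition for ~:
  P[0] = {{0,1,2,3,4,5,6,7}}
  P[1] = {{0,3},{1,7},{2},{4,5},{6}}
  P[2] = {{0},{1,7},{2},{3},{4},{5},{6}}
stable after 3 split(s): 7 block(s)
[0]={0}  [2]={2}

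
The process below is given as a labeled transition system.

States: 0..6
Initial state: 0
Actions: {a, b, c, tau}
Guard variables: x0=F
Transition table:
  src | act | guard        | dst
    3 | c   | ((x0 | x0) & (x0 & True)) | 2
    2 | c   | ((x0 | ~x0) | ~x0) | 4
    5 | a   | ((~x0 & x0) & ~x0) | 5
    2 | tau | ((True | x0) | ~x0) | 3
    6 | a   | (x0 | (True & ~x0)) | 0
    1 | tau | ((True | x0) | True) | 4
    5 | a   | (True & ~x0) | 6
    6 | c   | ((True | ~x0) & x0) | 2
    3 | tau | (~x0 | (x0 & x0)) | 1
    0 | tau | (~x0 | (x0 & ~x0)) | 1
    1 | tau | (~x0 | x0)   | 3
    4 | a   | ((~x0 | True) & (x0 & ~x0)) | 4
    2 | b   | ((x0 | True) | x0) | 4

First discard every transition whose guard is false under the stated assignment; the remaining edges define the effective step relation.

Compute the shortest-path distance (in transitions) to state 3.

Answer: 2

Analysis:
Layered search for 3:
  Layer 0: {0}
  Layer 1: {1}
  Layer 2: {3,4}
3 enters at depth 2; path tau·tau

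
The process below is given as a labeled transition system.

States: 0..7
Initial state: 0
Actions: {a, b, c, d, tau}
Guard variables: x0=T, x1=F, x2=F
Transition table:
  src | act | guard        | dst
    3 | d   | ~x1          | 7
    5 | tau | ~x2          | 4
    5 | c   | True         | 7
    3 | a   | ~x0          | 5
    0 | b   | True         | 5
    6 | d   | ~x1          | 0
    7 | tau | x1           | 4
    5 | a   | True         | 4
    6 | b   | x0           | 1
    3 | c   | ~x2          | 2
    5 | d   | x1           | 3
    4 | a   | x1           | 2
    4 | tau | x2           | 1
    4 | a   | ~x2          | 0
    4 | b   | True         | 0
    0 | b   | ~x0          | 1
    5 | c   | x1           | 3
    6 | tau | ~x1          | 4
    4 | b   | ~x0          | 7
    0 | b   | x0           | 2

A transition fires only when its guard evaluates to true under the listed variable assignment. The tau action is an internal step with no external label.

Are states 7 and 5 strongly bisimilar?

Refine partition for ~:
  P[0] = {{0,1,2,3,4,5,6,7}}
  P[1] = {{0},{1,2,7},{3},{4},{5},{6}}
stable after 2 split(s): 6 block(s)
class of 7: {1,2,7}; class of 5: {5}

Answer: NOT BISIMILAR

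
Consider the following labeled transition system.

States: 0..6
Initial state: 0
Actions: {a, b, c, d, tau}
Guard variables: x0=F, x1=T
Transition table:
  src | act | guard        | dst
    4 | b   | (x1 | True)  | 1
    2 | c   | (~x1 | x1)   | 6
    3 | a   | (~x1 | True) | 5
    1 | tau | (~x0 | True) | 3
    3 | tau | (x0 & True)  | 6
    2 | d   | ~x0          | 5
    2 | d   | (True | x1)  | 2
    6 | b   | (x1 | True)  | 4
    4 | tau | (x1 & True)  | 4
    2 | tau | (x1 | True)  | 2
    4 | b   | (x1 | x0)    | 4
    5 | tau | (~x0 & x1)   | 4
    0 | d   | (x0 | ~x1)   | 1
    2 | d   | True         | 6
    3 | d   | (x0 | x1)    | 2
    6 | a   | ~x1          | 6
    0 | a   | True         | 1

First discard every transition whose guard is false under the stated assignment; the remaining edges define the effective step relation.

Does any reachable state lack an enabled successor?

R = {0,1,2,3,4,5,6}
  0: a→1  [1 out]
  1: tau→3  [1 out]
  2: c→6  d→2  d→5  d→6  tau→2  [5 out]
  3: a→5  d→2  [2 out]
  4: b→1  b→4  tau→4  [3 out]
  5: tau→4  [1 out]
  6: b→4  [1 out]

Answer: DEADLOCK-FREE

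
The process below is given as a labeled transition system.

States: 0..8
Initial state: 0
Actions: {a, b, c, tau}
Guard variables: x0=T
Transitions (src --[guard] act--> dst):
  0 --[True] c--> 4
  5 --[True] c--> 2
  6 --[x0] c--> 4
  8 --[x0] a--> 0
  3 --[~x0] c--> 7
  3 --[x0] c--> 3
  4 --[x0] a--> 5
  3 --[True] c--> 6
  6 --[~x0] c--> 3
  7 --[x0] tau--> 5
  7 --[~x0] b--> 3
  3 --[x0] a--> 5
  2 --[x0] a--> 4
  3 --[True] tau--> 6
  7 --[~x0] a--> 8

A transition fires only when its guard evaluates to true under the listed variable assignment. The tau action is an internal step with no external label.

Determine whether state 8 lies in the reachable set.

11 transition(s) survive guard evaluation.
depth 0: {0}
depth 1: {4}  cumulative {0,4}
depth 2: {5}  cumulative {0,4,5}
depth 3: {2}  cumulative {0,2,4,5}
Reachable = {0,2,4,5}

Answer: UNREACHABLE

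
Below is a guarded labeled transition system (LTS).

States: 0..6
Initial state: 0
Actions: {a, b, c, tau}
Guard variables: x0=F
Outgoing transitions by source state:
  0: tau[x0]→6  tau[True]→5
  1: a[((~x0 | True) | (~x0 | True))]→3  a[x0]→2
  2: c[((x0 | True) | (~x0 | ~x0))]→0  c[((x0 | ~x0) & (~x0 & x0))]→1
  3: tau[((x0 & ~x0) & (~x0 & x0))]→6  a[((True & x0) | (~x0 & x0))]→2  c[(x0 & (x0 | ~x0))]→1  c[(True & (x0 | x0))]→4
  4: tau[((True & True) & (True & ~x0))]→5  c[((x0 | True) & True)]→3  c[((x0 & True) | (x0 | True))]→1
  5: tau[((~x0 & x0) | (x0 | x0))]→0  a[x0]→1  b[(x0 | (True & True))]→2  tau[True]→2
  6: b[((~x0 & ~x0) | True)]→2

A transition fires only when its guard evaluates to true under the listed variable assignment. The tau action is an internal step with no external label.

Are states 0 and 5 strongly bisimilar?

Bisimulation quotient by refinement:
  π0 = {{0,1,2,3,4,5,6}}
  π1 = {{0},{1},{2},{3},{4},{5},{6}}
7 equivalence class(es) (converged in 2)
[0]={0}  [5]={5}

Answer: NOT BISIMILAR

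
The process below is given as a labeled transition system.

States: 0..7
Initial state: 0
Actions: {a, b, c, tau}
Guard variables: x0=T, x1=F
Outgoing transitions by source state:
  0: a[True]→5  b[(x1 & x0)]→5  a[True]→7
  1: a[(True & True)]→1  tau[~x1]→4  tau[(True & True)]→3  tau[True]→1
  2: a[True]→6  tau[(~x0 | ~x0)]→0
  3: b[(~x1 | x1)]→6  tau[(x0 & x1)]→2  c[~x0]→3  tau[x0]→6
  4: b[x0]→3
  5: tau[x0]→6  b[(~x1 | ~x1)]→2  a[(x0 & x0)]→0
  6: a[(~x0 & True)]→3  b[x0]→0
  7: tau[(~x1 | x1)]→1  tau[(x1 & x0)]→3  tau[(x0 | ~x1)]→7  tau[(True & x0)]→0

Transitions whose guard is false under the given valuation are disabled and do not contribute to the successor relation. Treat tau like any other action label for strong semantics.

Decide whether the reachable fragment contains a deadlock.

Reach set: {0,1,2,3,4,5,6,7}
  0: a→5  a→7  [deg 2]
  1: a→1  tau→1  tau→3  tau→4  [deg 4]
  2: a→6  [deg 1]
  3: b→6  tau→6  [deg 2]
  4: b→3  [deg 1]
  5: a→0  b→2  tau→6  [deg 3]
  6: b→0  [deg 1]
  7: tau→0  tau→1  tau→7  [deg 3]

Answer: DEADLOCK-FREE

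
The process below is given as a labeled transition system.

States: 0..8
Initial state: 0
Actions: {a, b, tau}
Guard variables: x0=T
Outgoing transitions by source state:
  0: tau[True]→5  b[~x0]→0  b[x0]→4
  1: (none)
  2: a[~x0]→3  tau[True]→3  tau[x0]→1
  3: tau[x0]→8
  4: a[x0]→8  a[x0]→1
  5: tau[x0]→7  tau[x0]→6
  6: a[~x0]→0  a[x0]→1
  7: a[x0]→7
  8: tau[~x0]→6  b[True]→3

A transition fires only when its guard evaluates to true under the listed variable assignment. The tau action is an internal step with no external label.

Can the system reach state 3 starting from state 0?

Guard filter leaves 12 enabled edge(s).
L0 = {0}
L1 = {4,5}  now seen {0,4,5}
L2 = {1,6,7,8}  now seen {0,1,4,5,6,7,8}
L3 = {3}  now seen {0,1,3,4,5,6,7,8}
Reach set: {0,1,3,4,5,6,7,8}
trace reaching 3: b·a·b

Answer: REACHABLE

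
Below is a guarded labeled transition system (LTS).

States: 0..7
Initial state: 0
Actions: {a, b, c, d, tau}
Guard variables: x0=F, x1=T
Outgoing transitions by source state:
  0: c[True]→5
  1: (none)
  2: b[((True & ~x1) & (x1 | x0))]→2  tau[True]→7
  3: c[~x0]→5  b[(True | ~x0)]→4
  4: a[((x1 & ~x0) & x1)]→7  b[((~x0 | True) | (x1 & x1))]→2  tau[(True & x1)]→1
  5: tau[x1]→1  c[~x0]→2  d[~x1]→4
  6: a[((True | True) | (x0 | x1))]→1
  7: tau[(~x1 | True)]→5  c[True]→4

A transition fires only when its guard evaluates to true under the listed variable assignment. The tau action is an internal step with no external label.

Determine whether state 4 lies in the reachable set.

Answer: REACHABLE

Trace:
12 transition(s) survive guard evaluation.
depth 0: {0}
depth 1: {5}  now seen {0,5}
depth 2: {1,2}  now seen {0,1,2,5}
depth 3: {7}  now seen {0,1,2,5,7}
depth 4: {4}  now seen {0,1,2,4,5,7}
Reachable = {0,1,2,4,5,7}
trace reaching 4: c·c·tau·c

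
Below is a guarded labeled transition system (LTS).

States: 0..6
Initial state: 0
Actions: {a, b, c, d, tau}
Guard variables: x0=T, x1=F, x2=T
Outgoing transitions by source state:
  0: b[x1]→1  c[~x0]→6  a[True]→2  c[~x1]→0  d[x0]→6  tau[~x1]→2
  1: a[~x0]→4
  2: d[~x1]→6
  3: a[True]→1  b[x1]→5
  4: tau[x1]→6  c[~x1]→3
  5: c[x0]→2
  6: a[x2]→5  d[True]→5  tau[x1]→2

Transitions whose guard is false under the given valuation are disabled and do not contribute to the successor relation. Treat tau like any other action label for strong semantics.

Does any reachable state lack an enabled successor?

Answer: DEADLOCK-FREE

Analysis:
Reach set: {0,2,5,6}
  0: a→2  c→0  d→6  tau→2  [deg 4]
  2: d→6  [deg 1]
  5: c→2  [deg 1]
  6: a→5  d→5  [deg 2]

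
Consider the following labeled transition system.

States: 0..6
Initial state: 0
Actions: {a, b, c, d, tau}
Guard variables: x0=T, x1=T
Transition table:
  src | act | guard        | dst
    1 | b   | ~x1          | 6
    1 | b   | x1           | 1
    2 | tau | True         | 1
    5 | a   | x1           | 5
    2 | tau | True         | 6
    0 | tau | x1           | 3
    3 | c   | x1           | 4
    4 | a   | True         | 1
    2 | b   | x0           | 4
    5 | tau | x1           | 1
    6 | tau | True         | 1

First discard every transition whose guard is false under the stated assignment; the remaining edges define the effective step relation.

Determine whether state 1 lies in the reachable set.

Answer: REACHABLE

Working:
10 transition(s) survive guard evaluation.
depth 0: {0}
depth 1: {3}  now seen {0,3}
depth 2: {4}  now seen {0,3,4}
depth 3: {1}  now seen {0,1,3,4}
Reachable = {0,1,3,4}
trace reaching 1: tau·c·a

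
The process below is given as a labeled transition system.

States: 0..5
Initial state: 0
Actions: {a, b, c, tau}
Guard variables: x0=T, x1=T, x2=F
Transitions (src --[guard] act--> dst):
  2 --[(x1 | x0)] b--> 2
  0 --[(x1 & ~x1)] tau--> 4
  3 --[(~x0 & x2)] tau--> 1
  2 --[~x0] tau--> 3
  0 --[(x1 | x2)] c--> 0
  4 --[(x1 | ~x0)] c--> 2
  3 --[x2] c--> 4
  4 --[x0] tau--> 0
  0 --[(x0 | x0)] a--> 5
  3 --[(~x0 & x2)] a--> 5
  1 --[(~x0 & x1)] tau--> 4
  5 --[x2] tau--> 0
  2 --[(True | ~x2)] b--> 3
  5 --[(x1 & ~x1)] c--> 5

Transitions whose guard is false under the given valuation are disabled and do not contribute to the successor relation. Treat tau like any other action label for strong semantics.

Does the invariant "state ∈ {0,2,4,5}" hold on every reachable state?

Allowed set {0,2,4,5}
Reachable = {0,5}
  0: safe
  5: safe

Answer: INVARIANT HOLDS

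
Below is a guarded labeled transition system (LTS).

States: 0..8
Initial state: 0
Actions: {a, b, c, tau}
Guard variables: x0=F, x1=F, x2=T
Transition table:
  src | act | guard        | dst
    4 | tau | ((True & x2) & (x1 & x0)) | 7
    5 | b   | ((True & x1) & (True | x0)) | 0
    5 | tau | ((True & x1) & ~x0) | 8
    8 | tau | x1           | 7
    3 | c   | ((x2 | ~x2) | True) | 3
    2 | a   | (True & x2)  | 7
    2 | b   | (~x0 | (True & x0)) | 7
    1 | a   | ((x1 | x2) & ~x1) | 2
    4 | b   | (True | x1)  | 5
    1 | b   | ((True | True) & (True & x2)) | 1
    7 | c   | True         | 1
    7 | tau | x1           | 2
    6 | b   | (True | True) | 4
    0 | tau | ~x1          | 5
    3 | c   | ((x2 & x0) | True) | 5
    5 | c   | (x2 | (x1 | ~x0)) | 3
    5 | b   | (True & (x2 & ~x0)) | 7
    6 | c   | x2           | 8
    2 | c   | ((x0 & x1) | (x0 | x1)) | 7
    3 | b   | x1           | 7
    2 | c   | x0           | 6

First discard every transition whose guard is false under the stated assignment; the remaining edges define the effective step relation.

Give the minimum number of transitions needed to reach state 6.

Layered search for 6:
  depth 0: {0}
  depth 1: {5}
  depth 2: {3,7}
  depth 3: {1}
  depth 4: {2}
6 never appears.

Answer: UNREACHABLE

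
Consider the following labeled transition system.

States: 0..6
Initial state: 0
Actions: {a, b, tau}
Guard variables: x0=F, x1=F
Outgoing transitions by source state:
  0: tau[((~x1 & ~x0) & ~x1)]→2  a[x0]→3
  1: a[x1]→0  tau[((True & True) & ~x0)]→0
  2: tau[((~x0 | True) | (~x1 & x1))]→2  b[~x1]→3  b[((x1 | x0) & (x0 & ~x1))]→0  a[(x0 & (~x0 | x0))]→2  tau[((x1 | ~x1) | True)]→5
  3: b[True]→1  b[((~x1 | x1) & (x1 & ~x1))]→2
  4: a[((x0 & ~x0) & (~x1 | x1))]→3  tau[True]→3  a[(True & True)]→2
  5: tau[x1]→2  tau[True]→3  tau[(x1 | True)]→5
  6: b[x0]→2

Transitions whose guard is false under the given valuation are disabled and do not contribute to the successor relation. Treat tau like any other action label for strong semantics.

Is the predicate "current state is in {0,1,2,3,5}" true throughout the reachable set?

Safe = {0,1,2,3,5}
R = {0,1,2,3,5}
  0: ok
  1: ok
  2: ok
  3: ok
  5: ok

Answer: INVARIANT HOLDS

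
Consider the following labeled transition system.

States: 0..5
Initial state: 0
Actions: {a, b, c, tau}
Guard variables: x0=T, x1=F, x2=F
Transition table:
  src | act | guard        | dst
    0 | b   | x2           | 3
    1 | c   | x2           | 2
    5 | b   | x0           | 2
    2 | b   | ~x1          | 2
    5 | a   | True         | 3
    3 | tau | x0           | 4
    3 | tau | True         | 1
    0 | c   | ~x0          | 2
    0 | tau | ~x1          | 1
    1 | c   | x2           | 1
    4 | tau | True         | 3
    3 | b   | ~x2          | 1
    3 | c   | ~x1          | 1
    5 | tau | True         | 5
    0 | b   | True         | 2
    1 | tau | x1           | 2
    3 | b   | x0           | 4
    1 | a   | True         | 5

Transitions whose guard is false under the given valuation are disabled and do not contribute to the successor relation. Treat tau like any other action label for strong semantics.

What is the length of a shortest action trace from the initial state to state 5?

Breadth-first toward 5:
  L0 = {0}
  L1 = {1,2}
  L2 = {5}
5 enters at depth 2; path tau·a

Answer: 2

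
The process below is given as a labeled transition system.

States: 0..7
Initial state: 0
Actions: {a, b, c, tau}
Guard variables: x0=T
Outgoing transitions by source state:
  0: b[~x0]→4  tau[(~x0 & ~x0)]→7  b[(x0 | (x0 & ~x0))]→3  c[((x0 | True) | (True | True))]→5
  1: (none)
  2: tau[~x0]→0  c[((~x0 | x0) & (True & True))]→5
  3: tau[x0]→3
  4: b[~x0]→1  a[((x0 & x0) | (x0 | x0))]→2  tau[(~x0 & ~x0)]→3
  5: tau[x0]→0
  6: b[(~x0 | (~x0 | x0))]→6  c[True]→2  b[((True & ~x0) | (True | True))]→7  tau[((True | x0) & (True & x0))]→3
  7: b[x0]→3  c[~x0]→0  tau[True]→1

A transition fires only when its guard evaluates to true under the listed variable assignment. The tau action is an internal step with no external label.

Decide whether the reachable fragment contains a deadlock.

Reachable = {0,3,5}
  0: b→3  c→5  [2 exit(s)]
  3: tau→3  [1 exit(s)]
  5: tau→0  [1 exit(s)]

Answer: DEADLOCK-FREE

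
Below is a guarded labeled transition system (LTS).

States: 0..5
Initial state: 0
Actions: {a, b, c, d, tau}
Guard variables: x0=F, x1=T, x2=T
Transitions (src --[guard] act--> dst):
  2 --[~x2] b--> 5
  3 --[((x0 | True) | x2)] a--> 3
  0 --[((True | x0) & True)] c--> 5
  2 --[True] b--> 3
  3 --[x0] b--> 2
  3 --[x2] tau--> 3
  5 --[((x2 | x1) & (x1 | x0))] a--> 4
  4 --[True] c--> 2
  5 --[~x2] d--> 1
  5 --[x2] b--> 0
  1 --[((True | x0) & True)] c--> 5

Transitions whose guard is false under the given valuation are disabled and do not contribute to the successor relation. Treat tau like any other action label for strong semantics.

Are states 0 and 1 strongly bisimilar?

Answer: BISIMILAR

Analysis:
Compute ~ classes (split until stable):
  π0 = {{0,1,2,3,4,5}}
  π1 = {{0,1,4},{2},{3},{5}}
  π2 = {{0,1},{2},{3},{4},{5}}
5 equivalence class(es) (converged in 3)
[0]={0,1}  [1]={0,1}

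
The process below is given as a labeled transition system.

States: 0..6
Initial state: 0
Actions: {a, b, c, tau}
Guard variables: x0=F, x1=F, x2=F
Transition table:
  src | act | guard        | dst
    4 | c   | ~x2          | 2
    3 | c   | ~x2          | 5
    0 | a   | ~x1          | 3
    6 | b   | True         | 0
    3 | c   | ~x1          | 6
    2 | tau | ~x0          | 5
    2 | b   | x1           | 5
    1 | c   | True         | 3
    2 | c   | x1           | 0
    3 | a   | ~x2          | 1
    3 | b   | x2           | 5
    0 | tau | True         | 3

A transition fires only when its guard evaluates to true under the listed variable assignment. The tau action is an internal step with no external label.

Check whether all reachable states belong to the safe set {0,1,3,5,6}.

Allowed set {0,1,3,5,6}
Reachable = {0,1,3,5,6}
  0: safe
  1: safe
  3: safe
  5: safe
  6: safe

Answer: INVARIANT HOLDS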